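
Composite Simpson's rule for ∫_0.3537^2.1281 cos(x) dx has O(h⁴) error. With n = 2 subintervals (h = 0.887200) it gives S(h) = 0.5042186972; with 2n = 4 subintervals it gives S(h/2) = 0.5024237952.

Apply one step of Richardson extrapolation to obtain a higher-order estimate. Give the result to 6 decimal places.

0.502304

Error is O(h^4); halving h shrinks it by 2^4 = 16.
Numerator 16 × A(h/2) − A(h) = 16 × 0.5024237952 − 0.5042186972 = 7.5345620260
Divide by 2^4 − 1 = 15.
7.5345620260 ÷ 15 = 0.5023041351
Gap between inputs: 1.795e-03; correction applied: −0.0001196601.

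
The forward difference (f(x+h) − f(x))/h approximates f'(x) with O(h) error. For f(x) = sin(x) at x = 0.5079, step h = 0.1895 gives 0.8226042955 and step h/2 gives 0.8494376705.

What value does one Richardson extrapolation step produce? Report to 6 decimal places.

0.876271

Error is O(h^1); halving h shrinks it by 2^1 = 2.
2*0.8494376705 = 1.6988753410; 1.6988753410 − 0.8226042955 = 0.8762710455
0.8762710455 ÷ 1 = 0.8762710455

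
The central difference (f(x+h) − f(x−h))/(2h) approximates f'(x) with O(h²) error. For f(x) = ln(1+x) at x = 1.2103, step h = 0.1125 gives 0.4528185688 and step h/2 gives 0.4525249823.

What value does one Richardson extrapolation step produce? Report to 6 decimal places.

Leading term ∝ h^2; use weight 4 = 2^2.
Numerator 4*A(h/2) − A(h) = 4*0.4525249823 − 0.4528185688 = 1.3572813604
(4*0.4525249823 − 0.4528185688)/(4 − 1) = 0.4524271201

0.452427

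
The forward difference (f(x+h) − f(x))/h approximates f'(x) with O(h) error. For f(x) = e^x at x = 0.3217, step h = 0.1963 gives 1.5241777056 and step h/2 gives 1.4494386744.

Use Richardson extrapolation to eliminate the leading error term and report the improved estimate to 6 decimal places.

1.374700

Method order is 1; weight 2^1 = 2.
2×1.4494386744 = 2.8988773488; subtract 1.5241777056 → 1.3746996432
(2×1.4494386744 − 1.5241777056)/(2 − 1) = 1.3746996432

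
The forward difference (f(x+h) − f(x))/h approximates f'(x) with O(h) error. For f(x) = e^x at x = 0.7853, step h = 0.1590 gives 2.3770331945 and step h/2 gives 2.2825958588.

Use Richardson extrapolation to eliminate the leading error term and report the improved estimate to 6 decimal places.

2.188159

The method has order 1: 2^1 = 2.
2·2.2825958588 = 4.5651917176; subtract 2.3770331945 → 2.1881585231
R = 2.1881585231/1 = 2.1881585231
Correction |R − A(h/2)| = 9.444e-02; gap |A(h/2) − A(h)| = 9.444e-02.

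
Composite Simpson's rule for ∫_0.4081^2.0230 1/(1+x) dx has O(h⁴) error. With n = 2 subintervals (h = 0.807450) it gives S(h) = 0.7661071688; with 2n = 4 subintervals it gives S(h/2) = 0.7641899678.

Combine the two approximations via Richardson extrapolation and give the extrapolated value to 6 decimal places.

0.764062

r = 4, so 2^r = 16.
16*0.7641899678 − 0.7661071688 = 11.4609323160
Extrapolated: 11.4609323160 / 15 = 0.7640621544
Correction |R − A(h/2)| = 1.278e-04; gap |A(h/2) − A(h)| = 1.917e-03.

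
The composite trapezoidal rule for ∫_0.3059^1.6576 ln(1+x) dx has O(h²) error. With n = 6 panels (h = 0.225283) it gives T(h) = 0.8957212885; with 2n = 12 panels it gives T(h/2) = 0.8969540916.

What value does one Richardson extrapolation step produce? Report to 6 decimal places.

0.897365

Method order is 2; weight 2^2 = 4.
4*0.8969540916 = 3.5878163664; subtract 0.8957212885 → 2.6920950779
Extrapolated: 2.6920950779 / 3 = 0.8973650260
Shift from A(h/2): +0.0004109344.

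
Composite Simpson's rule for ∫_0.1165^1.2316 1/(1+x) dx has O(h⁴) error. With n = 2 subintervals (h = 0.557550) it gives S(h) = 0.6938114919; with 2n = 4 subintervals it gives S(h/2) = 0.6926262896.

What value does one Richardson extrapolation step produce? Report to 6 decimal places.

r = 4: numerator weight 16, denominator 15.
Top: 16(0.6926262896) − (0.6938114919) = 10.3882091417
(16 × 0.6926262896 − 0.6938114919)/(16 − 1) = 0.6925472761
Shift from A(h/2): −0.0000790135.

0.692547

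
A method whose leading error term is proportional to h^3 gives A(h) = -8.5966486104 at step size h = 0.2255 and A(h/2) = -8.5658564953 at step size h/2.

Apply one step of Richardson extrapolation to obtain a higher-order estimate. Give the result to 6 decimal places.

-8.561458

With r = 3 the leading error scales as h^3, so the weight is 2^3 = 8.
Weighted: (-68.5268519624) − (-8.5966486104) = -59.9302033520
(-59.9302033520) ÷ 7 = -8.5614576217
Shift from A(h/2): +0.0043988736.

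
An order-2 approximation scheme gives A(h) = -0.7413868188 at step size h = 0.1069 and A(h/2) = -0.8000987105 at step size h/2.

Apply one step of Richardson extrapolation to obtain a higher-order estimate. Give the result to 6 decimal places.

-0.819669

Method order is 2; weight 2^2 = 4.
4*(-0.8000987105) − (-0.7413868188) = -2.4590080232
(-2.4590080232) ÷ 3 = -0.8196693411
Correction |R − A(h/2)| = 1.957e-02; gap |A(h/2) − A(h)| = 5.871e-02.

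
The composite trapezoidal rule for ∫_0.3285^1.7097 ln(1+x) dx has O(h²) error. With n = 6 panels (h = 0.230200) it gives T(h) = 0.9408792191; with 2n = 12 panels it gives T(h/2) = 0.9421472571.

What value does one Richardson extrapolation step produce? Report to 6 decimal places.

The method has order 2: 2^2 = 4.
2^2·A(h/2) = 3.7685890284; minus A(h) gives 2.8277098093.
Denominator 4 − 1 = 3.
(4·0.9421472571 − 0.9408792191)/(4 − 1) = 0.9425699364
Correction |R − A(h/2)| = 4.227e-04; gap |A(h/2) − A(h)| = 1.268e-03.

0.942570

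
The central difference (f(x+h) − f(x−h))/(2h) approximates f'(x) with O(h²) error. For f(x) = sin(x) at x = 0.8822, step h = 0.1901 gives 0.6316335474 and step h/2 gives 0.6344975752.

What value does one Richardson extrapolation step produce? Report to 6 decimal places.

r = 2, so 2^r = 4.
4×0.6344975752 = 2.5379903008; 2.5379903008 − 0.6316335474 = 1.9063567534
Divide by 2^2 − 1 = 3.
Extrapolated: 1.9063567534 / 3 = 0.6354522511
Gap between inputs: 2.864e-03; correction applied: +0.0009546759.

0.635452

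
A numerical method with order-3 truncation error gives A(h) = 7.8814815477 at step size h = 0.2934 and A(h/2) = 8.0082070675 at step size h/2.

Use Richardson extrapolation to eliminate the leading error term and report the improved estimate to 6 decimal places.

8.026311

Method order is 3; weight 2^3 = 8.
8·8.0082070675 = 64.0656565400; subtract 7.8814815477 → 56.1841749923
Extrapolated: 56.1841749923 / 7 = 8.0263107132
Correction |R − A(h/2)| = 1.810e-02; gap |A(h/2) − A(h)| = 1.267e-01.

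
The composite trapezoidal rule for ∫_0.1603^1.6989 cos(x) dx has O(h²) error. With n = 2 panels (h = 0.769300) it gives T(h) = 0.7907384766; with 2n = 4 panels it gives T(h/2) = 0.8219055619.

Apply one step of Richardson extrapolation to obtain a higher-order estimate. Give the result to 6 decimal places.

0.832295

Error is O(h^2); halving h shrinks it by 2^2 = 4.
4*0.8219055619 − 0.7907384766 = 2.4968837710
Denominator 4 − 1 = 3.
Result: 0.8322945903
Correction |R − A(h/2)| = 1.039e-02; gap |A(h/2) − A(h)| = 3.117e-02.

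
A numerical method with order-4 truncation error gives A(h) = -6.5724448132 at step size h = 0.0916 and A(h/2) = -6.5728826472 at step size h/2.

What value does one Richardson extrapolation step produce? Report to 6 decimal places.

Error is O(h^4); halving h shrinks it by 2^4 = 16.
Top: 16(-6.5728826472) − (-6.5724448132) = -98.5936775420
Denominator 16 − 1 = 15.
Extrapolated: (-98.5936775420) / 15 = -6.5729118361

-6.572912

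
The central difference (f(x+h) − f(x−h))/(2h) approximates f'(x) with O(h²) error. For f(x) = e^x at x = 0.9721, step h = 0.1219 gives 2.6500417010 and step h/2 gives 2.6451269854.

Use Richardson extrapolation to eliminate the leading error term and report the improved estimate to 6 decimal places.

Order 2 gives 2^r = 4 and 2^r − 1 = 3.
Difference of the inputs: 2.6451269854 − 2.6500417010 = -0.0049147156
Correction (A(h/2) − A(h))/(4 − 1) = (-0.0049147156)/3 = -0.0016382385
R = A(h/2) + (A(h/2) − A(h))/3 = 2.6451269854 − 0.0016382385 = 2.6434887469
Shift from A(h/2): −0.0016382385.

2.643489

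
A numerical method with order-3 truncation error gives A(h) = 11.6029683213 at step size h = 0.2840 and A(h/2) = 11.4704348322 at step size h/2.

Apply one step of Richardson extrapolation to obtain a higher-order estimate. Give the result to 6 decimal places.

11.451501

With r = 3 the leading error scales as h^3, so the weight is 2^3 = 8.
Weighted: 91.7634786576 − 11.6029683213 = 80.1605103363
R = 80.1605103363/7 = 11.4515014766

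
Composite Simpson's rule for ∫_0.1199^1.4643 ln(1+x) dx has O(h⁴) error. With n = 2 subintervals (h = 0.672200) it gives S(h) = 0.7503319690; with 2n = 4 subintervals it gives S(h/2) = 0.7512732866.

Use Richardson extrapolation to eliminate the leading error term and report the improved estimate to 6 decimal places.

Method order is 4; weight 2^4 = 16.
Top: 16(0.7512732866) − (0.7503319690) = 11.2700406166
Denominator 16 − 1 = 15.
R = 11.2700406166/15 = 0.7513360411
Gap between inputs: 9.413e-04; correction applied: +0.0000627545.

0.751336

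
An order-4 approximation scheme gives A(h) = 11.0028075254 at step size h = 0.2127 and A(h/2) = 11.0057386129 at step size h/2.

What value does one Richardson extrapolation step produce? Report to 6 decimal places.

11.005934

Error is O(h^4); halving h shrinks it by 2^4 = 16.
Top: 16(11.0057386129) − (11.0028075254) = 165.0890102810
R = 165.0890102810/15 = 11.0059340187
Gap between inputs: 2.931e-03; correction applied: +0.0001954058.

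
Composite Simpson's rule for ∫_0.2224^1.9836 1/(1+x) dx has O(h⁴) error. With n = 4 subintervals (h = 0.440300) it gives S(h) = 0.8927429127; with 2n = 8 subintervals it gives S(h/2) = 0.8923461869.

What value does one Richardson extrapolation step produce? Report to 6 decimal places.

Order 4 gives 2^r = 16 and 2^r − 1 = 15.
2^4·A(h/2) = 14.2775389904; minus A(h) gives 13.3847960777.
Extrapolated: 13.3847960777 / 15 = 0.8923197385
Correction |R − A(h/2)| = 2.645e-05; gap |A(h/2) − A(h)| = 3.967e-04.

0.892320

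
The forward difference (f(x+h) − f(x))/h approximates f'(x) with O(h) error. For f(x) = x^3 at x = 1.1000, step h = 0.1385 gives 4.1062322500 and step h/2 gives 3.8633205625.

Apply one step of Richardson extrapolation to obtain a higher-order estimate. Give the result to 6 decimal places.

Method order is 1; weight 2^1 = 2.
Numerator 2 × A(h/2) − A(h) = 2 × 3.8633205625 − 4.1062322500 = 3.6204088750
R = 3.6204088750/1 = 3.6204088750

3.620409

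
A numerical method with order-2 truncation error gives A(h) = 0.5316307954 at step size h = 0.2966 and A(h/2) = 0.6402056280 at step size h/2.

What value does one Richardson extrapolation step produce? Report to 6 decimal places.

0.676397

r = 2, so 2^r = 4.
A(h/2) − A(h) = 0.6402056280 − 0.5316307954 = 0.1085748326
Correction (A(h/2) − A(h))/(4 − 1) = 0.1085748326/3 = 0.0361916109
R = A(h/2) + (A(h/2) − A(h))/3 = 0.6402056280 + 0.0361916109 = 0.6763972389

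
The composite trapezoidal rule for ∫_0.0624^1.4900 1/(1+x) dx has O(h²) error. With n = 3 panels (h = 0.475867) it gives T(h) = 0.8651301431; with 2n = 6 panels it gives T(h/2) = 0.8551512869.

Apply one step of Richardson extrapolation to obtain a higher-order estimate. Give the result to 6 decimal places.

0.851825

Error is O(h^2); halving h shrinks it by 2^2 = 4.
4×0.8551512869 = 3.4206051476; subtract 0.8651301431 → 2.5554750045
R = 2.5554750045/3 = 0.8518250015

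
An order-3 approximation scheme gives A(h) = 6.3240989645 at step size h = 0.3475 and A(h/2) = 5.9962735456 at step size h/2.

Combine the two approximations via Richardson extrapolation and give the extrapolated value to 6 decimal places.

5.949441

Method order is 3; weight 2^3 = 8.
2^3 × A(h/2) = 47.9701883648; minus A(h) gives 41.6460894003.
41.6460894003 ÷ 7 = 5.9494413429
Shift from A(h/2): −0.0468322027.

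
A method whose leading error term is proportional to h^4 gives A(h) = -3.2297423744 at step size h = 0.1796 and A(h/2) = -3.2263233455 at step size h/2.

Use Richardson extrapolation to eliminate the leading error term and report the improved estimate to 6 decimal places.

Order 4 gives 2^r = 16 and 2^r − 1 = 15.
16×(-3.2263233455) − (-3.2297423744) = -48.3914311536
Extrapolated: (-48.3914311536) / 15 = -3.2260954102

-3.226095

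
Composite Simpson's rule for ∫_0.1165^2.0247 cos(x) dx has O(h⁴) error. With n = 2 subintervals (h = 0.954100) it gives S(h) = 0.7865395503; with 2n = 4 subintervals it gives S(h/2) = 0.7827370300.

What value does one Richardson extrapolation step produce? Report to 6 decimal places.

0.782484

The method has order 4: 2^4 = 16.
16·0.7827370300 = 12.5237924800; subtract 0.7865395503 → 11.7372529297
Denominator 16 − 1 = 15.
11.7372529297 ÷ 15 = 0.7824835286
Gap between inputs: 3.803e-03; correction applied: −0.0002535014.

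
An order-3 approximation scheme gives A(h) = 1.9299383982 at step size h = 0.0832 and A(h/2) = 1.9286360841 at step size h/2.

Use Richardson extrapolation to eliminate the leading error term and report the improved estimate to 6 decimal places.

Leading term ∝ h^3; use weight 8 = 2^3.
8×1.9286360841 = 15.4290886728; subtract 1.9299383982 → 13.4991502746
Divide by 2^3 − 1 = 7.
13.4991502746 ÷ 7 = 1.9284500392

1.928450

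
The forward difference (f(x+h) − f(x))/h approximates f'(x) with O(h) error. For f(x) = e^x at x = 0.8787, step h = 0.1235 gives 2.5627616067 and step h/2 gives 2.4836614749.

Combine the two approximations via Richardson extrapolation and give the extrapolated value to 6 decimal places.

2.404561

Order 1 gives 2^r = 2 and 2^r − 1 = 1.
2·2.4836614749 = 4.9673229498; subtract 2.5627616067 → 2.4045613431
Denominator 2 − 1 = 1.
So the Richardson estimate is 2.4045613431.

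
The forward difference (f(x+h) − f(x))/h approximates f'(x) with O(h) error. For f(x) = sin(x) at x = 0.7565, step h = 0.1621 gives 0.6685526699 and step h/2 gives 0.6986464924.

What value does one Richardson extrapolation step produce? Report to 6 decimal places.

0.728740

r = 1, so 2^r = 2.
2^1*A(h/2) = 1.3972929848; minus A(h) gives 0.7287403149.
Denominator 2 − 1 = 1.
Extrapolated: 0.7287403149 / 1 = 0.7287403149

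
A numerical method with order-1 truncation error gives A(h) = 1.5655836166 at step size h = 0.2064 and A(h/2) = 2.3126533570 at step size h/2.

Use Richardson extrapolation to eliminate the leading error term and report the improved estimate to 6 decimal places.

3.059723

With r = 1 the leading error scales as h^1, so the weight is 2^1 = 2.
Top: 2(2.3126533570) − (1.5655836166) = 3.0597230974
Divide by 2^1 − 1 = 1.
Result: 3.0597230974
Correction |R − A(h/2)| = 7.471e-01; gap |A(h/2) − A(h)| = 7.471e-01.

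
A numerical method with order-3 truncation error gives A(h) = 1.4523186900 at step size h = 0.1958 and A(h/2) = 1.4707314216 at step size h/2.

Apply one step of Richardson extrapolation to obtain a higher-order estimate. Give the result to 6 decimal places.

1.473362

Leading term ∝ h^3; use weight 8 = 2^3.
8*1.4707314216 = 11.7658513728; subtract 1.4523186900 → 10.3135326828
Denominator 8 − 1 = 7.
Result: 1.4733618118
Shift from A(h/2): +0.0026303902.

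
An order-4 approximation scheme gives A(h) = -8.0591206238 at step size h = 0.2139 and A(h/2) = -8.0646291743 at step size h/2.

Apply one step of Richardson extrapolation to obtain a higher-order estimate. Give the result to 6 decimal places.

-8.064996

Leading term ∝ h^4; use weight 16 = 2^4.
Numerator 16·A(h/2) − A(h) = 16·(-8.0646291743) − (-8.0591206238) = -120.9749461650
Extrapolated: (-120.9749461650) / 15 = -8.0649964110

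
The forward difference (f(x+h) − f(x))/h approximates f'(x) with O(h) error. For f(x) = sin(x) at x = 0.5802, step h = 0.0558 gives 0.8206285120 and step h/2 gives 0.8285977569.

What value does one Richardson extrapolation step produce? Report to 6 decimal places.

r = 1: numerator weight 2, denominator 1.
Numerator 2 × A(h/2) − A(h) = 2 × 0.8285977569 − 0.8206285120 = 0.8365670018
Extrapolated: 0.8365670018 / 1 = 0.8365670018
Correction |R − A(h/2)| = 7.969e-03; gap |A(h/2) − A(h)| = 7.969e-03.

0.836567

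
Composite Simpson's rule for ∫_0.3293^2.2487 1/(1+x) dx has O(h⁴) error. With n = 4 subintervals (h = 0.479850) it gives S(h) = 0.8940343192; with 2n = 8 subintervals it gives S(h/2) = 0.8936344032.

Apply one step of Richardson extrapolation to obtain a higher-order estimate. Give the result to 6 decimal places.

0.893608

Order 4 gives 2^r = 16 and 2^r − 1 = 15.
16×0.8936344032 − 0.8940343192 = 13.4041161320
Extrapolated: 13.4041161320 / 15 = 0.8936077421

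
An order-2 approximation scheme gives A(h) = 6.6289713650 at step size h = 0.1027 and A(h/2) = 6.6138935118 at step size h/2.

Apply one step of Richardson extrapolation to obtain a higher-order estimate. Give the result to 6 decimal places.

6.608868

With r = 2 the leading error scales as h^2, so the weight is 2^2 = 4.
Top: 4(6.6138935118) − (6.6289713650) = 19.8266026822
Divide by 2^2 − 1 = 3.
(4·6.6138935118 − 6.6289713650)/(4 − 1) = 6.6088675607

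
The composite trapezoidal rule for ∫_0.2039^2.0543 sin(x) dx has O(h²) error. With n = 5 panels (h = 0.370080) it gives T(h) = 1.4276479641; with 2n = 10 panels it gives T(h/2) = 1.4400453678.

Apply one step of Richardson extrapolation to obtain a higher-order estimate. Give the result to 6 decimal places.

Leading term ∝ h^2; use weight 4 = 2^2.
Top: 4(1.4400453678) − (1.4276479641) = 4.3325335071
(4×1.4400453678 − 1.4276479641)/(4 − 1) = 1.4441778357
Shift from A(h/2): +0.0041324679.

1.444178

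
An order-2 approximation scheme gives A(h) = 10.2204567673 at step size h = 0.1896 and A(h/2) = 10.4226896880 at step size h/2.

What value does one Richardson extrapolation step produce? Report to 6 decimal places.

Error is O(h^2); halving h shrinks it by 2^2 = 4.
Numerator 4·A(h/2) − A(h) = 4·10.4226896880 − 10.2204567673 = 31.4703019847
Divide by 2^2 − 1 = 3.
(4·10.4226896880 − 10.2204567673)/(4 − 1) = 10.4901006616
Shift from A(h/2): +0.0674109736.

10.490101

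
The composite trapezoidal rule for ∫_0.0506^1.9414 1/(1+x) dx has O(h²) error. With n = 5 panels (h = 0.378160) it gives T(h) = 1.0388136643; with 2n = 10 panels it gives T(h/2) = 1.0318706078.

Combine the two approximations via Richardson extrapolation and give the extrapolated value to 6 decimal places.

1.029556

Method order is 2; weight 2^2 = 4.
4×1.0318706078 = 4.1274824312; subtract 1.0388136643 → 3.0886687669
3.0886687669 ÷ 3 = 1.0295562556
Shift from A(h/2): −0.0023143522.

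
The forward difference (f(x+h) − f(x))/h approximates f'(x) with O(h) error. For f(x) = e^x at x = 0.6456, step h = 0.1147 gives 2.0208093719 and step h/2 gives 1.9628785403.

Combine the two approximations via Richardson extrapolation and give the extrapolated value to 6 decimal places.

1.904948

Error is O(h^1); halving h shrinks it by 2^1 = 2.
2×1.9628785403 = 3.9257570806; subtract 2.0208093719 → 1.9049477087
(2×1.9628785403 − 2.0208093719)/(2 − 1) = 1.9049477087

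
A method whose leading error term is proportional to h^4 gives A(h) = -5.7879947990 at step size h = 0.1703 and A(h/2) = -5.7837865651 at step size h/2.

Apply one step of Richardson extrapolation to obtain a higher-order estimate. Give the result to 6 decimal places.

-5.783506

Error is O(h^4); halving h shrinks it by 2^4 = 16.
Top: 16(-5.7837865651) − (-5.7879947990) = -86.7525902426
Extrapolated: (-86.7525902426) / 15 = -5.7835060162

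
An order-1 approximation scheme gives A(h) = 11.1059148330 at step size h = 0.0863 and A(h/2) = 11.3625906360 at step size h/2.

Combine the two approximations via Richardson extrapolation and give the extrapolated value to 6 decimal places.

Error is O(h^1); halving h shrinks it by 2^1 = 2.
2×11.3625906360 = 22.7251812720; subtract 11.1059148330 → 11.6192664390
11.6192664390 ÷ 1 = 11.6192664390

11.619266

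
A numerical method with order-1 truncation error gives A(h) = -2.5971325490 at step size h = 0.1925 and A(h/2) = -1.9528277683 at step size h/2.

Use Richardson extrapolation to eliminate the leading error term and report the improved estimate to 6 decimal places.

-1.308523

Leading term ∝ h^1; use weight 2 = 2^1.
A(h/2) − A(h) = -1.9528277683 − (-2.5971325490) = 0.6443047807
Divide by 2^1 − 1 = 1: 0.6443047807/1 = 0.6443047807
R = -1.9528277683 + 0.6443047807 = -1.3085229876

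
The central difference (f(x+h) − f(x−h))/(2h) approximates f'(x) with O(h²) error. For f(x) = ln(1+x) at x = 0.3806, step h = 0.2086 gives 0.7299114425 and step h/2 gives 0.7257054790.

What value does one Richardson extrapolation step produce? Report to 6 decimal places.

Error is O(h^2); halving h shrinks it by 2^2 = 4.
Numerator 4·A(h/2) − A(h) = 4·0.7257054790 − 0.7299114425 = 2.1729104735
Denominator 4 − 1 = 3.
2.1729104735 ÷ 3 = 0.7243034912
Correction |R − A(h/2)| = 1.402e-03; gap |A(h/2) − A(h)| = 4.206e-03.

0.724303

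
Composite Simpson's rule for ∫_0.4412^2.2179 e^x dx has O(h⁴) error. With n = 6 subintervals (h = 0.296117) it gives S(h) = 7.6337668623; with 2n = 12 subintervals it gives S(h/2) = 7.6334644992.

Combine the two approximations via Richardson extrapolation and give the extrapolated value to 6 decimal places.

The method has order 4: 2^4 = 16.
Difference of the inputs: 7.6334644992 − 7.6337668623 = -0.0003023631
Correction (A(h/2) − A(h))/(16 − 1) = (-0.0003023631)/15 = -0.0000201575
R = A(h/2) + (A(h/2) − A(h))/15 = 7.6334644992 − 0.0000201575 = 7.6334443417

7.633444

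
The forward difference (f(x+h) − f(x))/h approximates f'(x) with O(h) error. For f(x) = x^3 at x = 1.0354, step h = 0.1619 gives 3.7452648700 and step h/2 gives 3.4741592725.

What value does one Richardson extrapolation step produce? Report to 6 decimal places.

3.203054

Leading term ∝ h^1; use weight 2 = 2^1.
2^1*A(h/2) = 6.9483185450; minus A(h) gives 3.2030536750.
Divide by 2^1 − 1 = 1.
Result: 3.2030536750
Gap between inputs: 2.711e-01; correction applied: −0.2711055975.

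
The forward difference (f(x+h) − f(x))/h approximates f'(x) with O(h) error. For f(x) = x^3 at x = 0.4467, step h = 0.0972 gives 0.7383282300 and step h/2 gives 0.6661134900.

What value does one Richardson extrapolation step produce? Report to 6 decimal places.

Order 1 gives 2^r = 2 and 2^r − 1 = 1.
2·0.6661134900 − 0.7383282300 = 0.5938987500
Extrapolated: 0.5938987500 / 1 = 0.5938987500

0.593899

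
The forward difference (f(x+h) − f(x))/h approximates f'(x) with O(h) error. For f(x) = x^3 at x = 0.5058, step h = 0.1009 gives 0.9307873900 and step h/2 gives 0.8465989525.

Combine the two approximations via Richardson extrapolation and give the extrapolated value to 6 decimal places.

Method order is 1; weight 2^1 = 2.
2*0.8465989525 = 1.6931979050; 1.6931979050 − 0.9307873900 = 0.7624105150
Extrapolated: 0.7624105150 / 1 = 0.7624105150
Correction |R − A(h/2)| = 8.419e-02; gap |A(h/2) − A(h)| = 8.419e-02.

0.762411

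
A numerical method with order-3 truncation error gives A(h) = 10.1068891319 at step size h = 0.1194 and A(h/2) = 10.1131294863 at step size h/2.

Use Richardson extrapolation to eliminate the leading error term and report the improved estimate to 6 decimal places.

With r = 3 the leading error scales as h^3, so the weight is 2^3 = 8.
Numerator 8 × A(h/2) − A(h) = 8 × 10.1131294863 − 10.1068891319 = 70.7981467585
Divide by 2^3 − 1 = 7.
So the Richardson estimate is 10.1140209655.
Gap between inputs: 6.240e-03; correction applied: +0.0008914792.

10.114021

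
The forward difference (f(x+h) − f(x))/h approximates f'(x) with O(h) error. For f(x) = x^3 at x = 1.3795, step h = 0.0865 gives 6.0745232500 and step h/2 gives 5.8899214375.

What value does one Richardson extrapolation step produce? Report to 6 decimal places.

5.705320

r = 1, so 2^r = 2.
2*5.8899214375 − 6.0745232500 = 5.7053196250
Extrapolated: 5.7053196250 / 1 = 5.7053196250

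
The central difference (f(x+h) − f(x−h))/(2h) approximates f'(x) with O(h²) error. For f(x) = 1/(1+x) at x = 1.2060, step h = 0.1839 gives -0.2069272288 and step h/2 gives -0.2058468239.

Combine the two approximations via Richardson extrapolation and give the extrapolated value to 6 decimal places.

-0.205487

Method order is 2; weight 2^2 = 4.
4*(-0.2058468239) = -0.8233872956; subtract (-0.2069272288) → -0.6164600668
Denominator 4 − 1 = 3.
So the Richardson estimate is -0.2054866889.
Correction |R − A(h/2)| = 3.601e-04; gap |A(h/2) − A(h)| = 1.080e-03.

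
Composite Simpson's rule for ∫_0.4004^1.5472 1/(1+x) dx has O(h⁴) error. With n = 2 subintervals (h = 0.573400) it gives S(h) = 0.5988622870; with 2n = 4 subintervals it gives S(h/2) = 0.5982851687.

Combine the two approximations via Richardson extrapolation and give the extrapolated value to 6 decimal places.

0.598247

Method order is 4; weight 2^4 = 16.
16·0.5982851687 − 0.5988622870 = 8.9737004122
R = 8.9737004122/15 = 0.5982466941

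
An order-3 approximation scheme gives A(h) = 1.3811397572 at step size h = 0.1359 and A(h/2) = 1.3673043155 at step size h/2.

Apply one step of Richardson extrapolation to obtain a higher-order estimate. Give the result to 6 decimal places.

The method has order 3: 2^3 = 8.
Numerator 8*A(h/2) − A(h) = 8*1.3673043155 − 1.3811397572 = 9.5572947668
Divide by 2^3 − 1 = 7.
Extrapolated: 9.5572947668 / 7 = 1.3653278238

1.365328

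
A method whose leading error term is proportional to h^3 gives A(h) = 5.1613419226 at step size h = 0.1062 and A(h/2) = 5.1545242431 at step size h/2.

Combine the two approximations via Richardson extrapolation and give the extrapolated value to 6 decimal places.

5.153550

r = 3, so 2^r = 8.
Top: 8(5.1545242431) − (5.1613419226) = 36.0748520222
36.0748520222 ÷ 7 = 5.1535502889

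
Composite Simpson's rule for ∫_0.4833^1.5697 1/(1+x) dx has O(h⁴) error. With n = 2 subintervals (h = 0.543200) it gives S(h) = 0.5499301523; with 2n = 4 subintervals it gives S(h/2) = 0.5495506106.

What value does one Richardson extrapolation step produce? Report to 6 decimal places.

With r = 4 the leading error scales as h^4, so the weight is 2^4 = 16.
A(h/2) − A(h) = 0.5495506106 − 0.5499301523 = -0.0003795417
Correction (A(h/2) − A(h))/(16 − 1) = (-0.0003795417)/15 = -0.0000253028
R = A(h/2) + (A(h/2) − A(h))/15 = 0.5495506106 − 0.0000253028 = 0.5495253078

0.549525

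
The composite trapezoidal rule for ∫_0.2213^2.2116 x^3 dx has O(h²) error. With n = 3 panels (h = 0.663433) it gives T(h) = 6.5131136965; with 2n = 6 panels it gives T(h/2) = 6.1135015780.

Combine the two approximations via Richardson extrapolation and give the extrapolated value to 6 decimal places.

With r = 2 the leading error scales as h^2, so the weight is 2^2 = 4.
4·6.1135015780 = 24.4540063120; subtract 6.5131136965 → 17.9408926155
Extrapolated: 17.9408926155 / 3 = 5.9802975385
Correction |R − A(h/2)| = 1.332e-01; gap |A(h/2) − A(h)| = 3.996e-01.

5.980298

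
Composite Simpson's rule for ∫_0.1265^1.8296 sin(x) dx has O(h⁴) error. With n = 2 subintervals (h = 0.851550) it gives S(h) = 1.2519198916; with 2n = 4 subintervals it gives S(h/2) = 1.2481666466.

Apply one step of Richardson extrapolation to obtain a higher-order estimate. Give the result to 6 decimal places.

1.247916

The method has order 4: 2^4 = 16.
A(h/2) − A(h) = 1.2481666466 − 1.2519198916 = -0.0037532450
Divide by 2^4 − 1 = 15: (-0.0037532450)/15 = -0.0002502163
R = A(h/2) + (A(h/2) − A(h))/15 = 1.2481666466 − 0.0002502163 = 1.2479164303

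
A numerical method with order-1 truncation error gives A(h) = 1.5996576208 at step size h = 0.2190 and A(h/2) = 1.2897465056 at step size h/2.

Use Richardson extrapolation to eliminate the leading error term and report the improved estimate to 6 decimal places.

0.979835

Leading term ∝ h^1; use weight 2 = 2^1.
2*1.2897465056 = 2.5794930112; 2.5794930112 − 1.5996576208 = 0.9798353904
(2*1.2897465056 − 1.5996576208)/(2 − 1) = 0.9798353904
Shift from A(h/2): −0.3099111152.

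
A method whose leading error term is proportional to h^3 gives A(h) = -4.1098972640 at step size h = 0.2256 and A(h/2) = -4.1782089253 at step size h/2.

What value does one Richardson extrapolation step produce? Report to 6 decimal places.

-4.187968

Method order is 3; weight 2^3 = 8.
Top: 8(-4.1782089253) − (-4.1098972640) = -29.3157741384
(8 × (-4.1782089253) − (-4.1098972640))/(8 − 1) = -4.1879677341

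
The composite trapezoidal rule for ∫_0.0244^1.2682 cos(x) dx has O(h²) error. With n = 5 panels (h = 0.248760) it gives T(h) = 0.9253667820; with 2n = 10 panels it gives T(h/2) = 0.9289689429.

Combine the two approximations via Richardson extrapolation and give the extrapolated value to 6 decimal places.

0.930170

With r = 2 the leading error scales as h^2, so the weight is 2^2 = 4.
4 × 0.9289689429 = 3.7158757716; subtract 0.9253667820 → 2.7905089896
R = 2.7905089896/3 = 0.9301696632
Correction |R − A(h/2)| = 1.201e-03; gap |A(h/2) − A(h)| = 3.602e-03.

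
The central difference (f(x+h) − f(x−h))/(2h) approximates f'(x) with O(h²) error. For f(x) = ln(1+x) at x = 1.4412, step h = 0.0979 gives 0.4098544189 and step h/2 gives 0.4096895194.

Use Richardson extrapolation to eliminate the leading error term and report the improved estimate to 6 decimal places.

Error is O(h^2); halving h shrinks it by 2^2 = 4.
Top: 4(0.4096895194) − (0.4098544189) = 1.2289036587
1.2289036587 ÷ 3 = 0.4096345529

0.409635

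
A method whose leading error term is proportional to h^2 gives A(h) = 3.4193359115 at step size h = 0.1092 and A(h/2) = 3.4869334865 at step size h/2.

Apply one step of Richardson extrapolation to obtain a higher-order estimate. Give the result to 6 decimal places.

Error is O(h^2); halving h shrinks it by 2^2 = 4.
4×3.4869334865 = 13.9477339460; subtract 3.4193359115 → 10.5283980345
Divide by 2^2 − 1 = 3.
Extrapolated: 10.5283980345 / 3 = 3.5094660115

3.509466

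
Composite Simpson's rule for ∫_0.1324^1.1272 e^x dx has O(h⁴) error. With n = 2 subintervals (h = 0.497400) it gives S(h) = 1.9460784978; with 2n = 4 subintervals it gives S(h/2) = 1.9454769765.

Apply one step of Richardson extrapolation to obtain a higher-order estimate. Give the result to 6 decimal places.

Method order is 4; weight 2^4 = 16.
A(h/2) − A(h) = 1.9454769765 − 1.9460784978 = -0.0006015213
Divide by 2^4 − 1 = 15: (-0.0006015213)/15 = -0.0000401014
R = 1.9454769765 − 0.0000401014 = 1.9454368751
Gap between inputs: 6.015e-04; correction applied: −0.0000401014.

1.945437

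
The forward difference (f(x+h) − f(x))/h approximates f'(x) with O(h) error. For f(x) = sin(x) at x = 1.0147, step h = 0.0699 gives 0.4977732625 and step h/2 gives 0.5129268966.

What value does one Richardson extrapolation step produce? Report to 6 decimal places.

0.528081

Error is O(h^1); halving h shrinks it by 2^1 = 2.
Top: 2(0.5129268966) − (0.4977732625) = 0.5280805307
Extrapolated: 0.5280805307 / 1 = 0.5280805307
Gap between inputs: 1.515e-02; correction applied: +0.0151536341.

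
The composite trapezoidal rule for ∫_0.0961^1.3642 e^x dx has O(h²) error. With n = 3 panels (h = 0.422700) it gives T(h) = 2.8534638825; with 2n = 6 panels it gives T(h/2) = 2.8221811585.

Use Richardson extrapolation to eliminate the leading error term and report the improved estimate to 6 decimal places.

Method order is 2; weight 2^2 = 4.
4*2.8221811585 − 2.8534638825 = 8.4352607515
Denominator 4 − 1 = 3.
So the Richardson estimate is 2.8117535838.
Shift from A(h/2): −0.0104275747.

2.811754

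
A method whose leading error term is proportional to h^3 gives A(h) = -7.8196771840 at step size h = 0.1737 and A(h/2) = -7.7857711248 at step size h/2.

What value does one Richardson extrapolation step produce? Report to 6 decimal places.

-7.780927

Order 3 gives 2^r = 8 and 2^r − 1 = 7.
A(h/2) − A(h) = -7.7857711248 − (-7.8196771840) = 0.0339060592
Divide by 2^3 − 1 = 7: 0.0339060592/7 = 0.0048437227
R = -7.7857711248 + 0.0048437227 = -7.7809274021
Correction |R − A(h/2)| = 4.844e-03; gap |A(h/2) − A(h)| = 3.391e-02.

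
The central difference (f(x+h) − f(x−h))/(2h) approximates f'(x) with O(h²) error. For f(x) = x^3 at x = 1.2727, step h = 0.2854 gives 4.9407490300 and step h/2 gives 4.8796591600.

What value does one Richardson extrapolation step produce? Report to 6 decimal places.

4.859296

Leading term ∝ h^2; use weight 4 = 2^2.
4×4.8796591600 = 19.5186366400; subtract 4.9407490300 → 14.5778876100
Extrapolated: 14.5778876100 / 3 = 4.8592958700
Shift from A(h/2): −0.0203632900.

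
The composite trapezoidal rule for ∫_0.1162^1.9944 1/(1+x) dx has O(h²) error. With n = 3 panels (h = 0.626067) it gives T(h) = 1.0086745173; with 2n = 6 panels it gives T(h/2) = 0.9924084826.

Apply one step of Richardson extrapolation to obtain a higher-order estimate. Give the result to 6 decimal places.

r = 2, so 2^r = 4.
A(h/2) − A(h) = 0.9924084826 − 1.0086745173 = -0.0162660347
Correction (A(h/2) − A(h))/(4 − 1) = (-0.0162660347)/3 = -0.0054220116
R = A(h/2) + (A(h/2) − A(h))/3 = 0.9924084826 − 0.0054220116 = 0.9869864710

0.986986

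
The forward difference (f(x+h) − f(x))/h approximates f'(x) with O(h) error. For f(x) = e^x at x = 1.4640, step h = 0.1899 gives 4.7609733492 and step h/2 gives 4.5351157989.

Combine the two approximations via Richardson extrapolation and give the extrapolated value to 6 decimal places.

4.309258

Error is O(h^1); halving h shrinks it by 2^1 = 2.
2 × 4.5351157989 − 4.7609733492 = 4.3092582486
(2 × 4.5351157989 − 4.7609733492)/(2 − 1) = 4.3092582486
Correction |R − A(h/2)| = 2.259e-01; gap |A(h/2) − A(h)| = 2.259e-01.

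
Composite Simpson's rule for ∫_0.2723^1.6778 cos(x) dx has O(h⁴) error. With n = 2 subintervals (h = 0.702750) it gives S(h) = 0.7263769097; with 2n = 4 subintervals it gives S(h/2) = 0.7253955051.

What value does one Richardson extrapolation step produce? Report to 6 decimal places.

Order 4 gives 2^r = 16 and 2^r − 1 = 15.
2^4×A(h/2) = 11.6063280816; minus A(h) gives 10.8799511719.
Divide by 2^4 − 1 = 15.
Extrapolated: 10.8799511719 / 15 = 0.7253300781
Correction |R − A(h/2)| = 6.543e-05; gap |A(h/2) − A(h)| = 9.814e-04.

0.725330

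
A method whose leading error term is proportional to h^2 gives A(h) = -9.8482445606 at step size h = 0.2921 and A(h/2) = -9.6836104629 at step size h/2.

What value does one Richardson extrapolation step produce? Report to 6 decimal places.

-9.628732

The method has order 2: 2^2 = 4.
4·(-9.6836104629) − (-9.8482445606) = -28.8861972910
Extrapolated: (-28.8861972910) / 3 = -9.6287324303
Shift from A(h/2): +0.0548780326.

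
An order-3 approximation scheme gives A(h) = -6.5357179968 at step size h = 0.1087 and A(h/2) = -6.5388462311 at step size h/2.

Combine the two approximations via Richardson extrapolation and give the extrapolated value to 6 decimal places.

-6.539293

Order 3 gives 2^r = 8 and 2^r − 1 = 7.
Numerator 8×A(h/2) − A(h) = 8×(-6.5388462311) − (-6.5357179968) = -45.7750518520
Denominator 8 − 1 = 7.
So the Richardson estimate is -6.5392931217.
Shift from A(h/2): −0.0004468906.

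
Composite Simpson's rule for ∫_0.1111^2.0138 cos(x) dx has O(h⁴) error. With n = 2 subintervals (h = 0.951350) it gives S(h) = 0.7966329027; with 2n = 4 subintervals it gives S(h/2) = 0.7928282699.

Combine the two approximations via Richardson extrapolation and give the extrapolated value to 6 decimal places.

Error is O(h^4); halving h shrinks it by 2^4 = 16.
Top: 16(0.7928282699) − (0.7966329027) = 11.8886194157
Divide by 2^4 − 1 = 15.
Extrapolated: 11.8886194157 / 15 = 0.7925746277

0.792575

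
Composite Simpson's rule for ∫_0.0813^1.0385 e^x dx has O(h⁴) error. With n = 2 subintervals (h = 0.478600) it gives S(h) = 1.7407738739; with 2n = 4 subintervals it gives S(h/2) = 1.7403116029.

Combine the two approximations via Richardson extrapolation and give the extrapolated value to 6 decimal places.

1.740281

Error is O(h^4); halving h shrinks it by 2^4 = 16.
A(h/2) − A(h) = 1.7403116029 − 1.7407738739 = -0.0004622710
Divide by 2^4 − 1 = 15: (-0.0004622710)/15 = -0.0000308181
R = A(h/2) + (A(h/2) − A(h))/15 = 1.7403116029 − 0.0000308181 = 1.7402807848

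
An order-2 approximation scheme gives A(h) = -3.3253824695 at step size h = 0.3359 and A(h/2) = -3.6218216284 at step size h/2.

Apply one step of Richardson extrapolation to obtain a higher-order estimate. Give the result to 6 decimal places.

-3.720635

Leading term ∝ h^2; use weight 4 = 2^2.
Weighted: (-14.4872865136) − (-3.3253824695) = -11.1619040441
Denominator 4 − 1 = 3.
(-11.1619040441) ÷ 3 = -3.7206346814
Gap between inputs: 2.964e-01; correction applied: −0.0988130530.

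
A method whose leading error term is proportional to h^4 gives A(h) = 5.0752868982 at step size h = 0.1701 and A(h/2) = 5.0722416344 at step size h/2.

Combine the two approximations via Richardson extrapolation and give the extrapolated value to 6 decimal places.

5.072039

Order 4 gives 2^r = 16 and 2^r − 1 = 15.
16 × 5.0722416344 = 81.1558661504; 81.1558661504 − 5.0752868982 = 76.0805792522
76.0805792522 ÷ 15 = 5.0720386168
Shift from A(h/2): −0.0002030176.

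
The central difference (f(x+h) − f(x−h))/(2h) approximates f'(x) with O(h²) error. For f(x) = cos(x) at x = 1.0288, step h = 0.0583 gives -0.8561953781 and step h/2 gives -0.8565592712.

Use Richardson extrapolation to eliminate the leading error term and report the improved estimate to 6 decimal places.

Error is O(h^2); halving h shrinks it by 2^2 = 4.
4·(-0.8565592712) − (-0.8561953781) = -2.5700417067
(-2.5700417067) ÷ 3 = -0.8566805689

-0.856681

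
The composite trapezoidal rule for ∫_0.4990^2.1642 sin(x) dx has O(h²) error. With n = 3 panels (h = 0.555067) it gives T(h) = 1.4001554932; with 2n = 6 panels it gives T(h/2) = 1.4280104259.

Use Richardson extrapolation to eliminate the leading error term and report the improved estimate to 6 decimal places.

1.437295

Leading term ∝ h^2; use weight 4 = 2^2.
4*1.4280104259 − 1.4001554932 = 4.3118862104
Denominator 4 − 1 = 3.
R = 4.3118862104/3 = 1.4372954035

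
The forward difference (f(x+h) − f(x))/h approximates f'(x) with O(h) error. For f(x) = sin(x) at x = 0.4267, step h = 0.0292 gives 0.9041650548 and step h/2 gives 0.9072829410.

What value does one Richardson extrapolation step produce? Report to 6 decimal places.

0.910401

Leading term ∝ h^1; use weight 2 = 2^1.
2^1×A(h/2) = 1.8145658820; minus A(h) gives 0.9104008272.
Denominator 2 − 1 = 1.
So the Richardson estimate is 0.9104008272.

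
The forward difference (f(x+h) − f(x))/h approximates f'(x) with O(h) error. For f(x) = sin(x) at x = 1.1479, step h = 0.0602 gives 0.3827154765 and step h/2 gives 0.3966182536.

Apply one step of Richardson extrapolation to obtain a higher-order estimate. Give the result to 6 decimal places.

r = 1: numerator weight 2, denominator 1.
Numerator 2·A(h/2) − A(h) = 2·0.3966182536 − 0.3827154765 = 0.4105210307
Divide by 2^1 − 1 = 1.
(2·0.3966182536 − 0.3827154765)/(2 − 1) = 0.4105210307
Correction |R − A(h/2)| = 1.390e-02; gap |A(h/2) − A(h)| = 1.390e-02.

0.410521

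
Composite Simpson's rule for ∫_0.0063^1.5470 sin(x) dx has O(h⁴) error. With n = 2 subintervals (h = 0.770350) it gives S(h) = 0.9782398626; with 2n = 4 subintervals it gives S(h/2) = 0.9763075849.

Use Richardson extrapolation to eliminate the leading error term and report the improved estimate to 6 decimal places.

0.976179

With r = 4 the leading error scales as h^4, so the weight is 2^4 = 16.
2^4·A(h/2) = 15.6209213584; minus A(h) gives 14.6426814958.
Extrapolated: 14.6426814958 / 15 = 0.9761787664
Shift from A(h/2): −0.0001288185.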